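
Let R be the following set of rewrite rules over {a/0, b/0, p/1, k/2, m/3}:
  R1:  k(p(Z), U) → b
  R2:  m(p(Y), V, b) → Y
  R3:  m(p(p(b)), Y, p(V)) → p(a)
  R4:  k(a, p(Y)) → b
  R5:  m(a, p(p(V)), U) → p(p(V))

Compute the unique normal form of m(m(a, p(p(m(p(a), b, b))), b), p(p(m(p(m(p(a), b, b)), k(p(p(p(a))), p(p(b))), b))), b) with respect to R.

p(a)

1. m(m(a, p(p(m(p(a), b, b))), b), p(p(m(p(m(p(a), b, b)), k(p(p(p(a))), p(p(b))), b))), b)  →  m(p(p(m(p(a), b, b))), p(p(m(p(m(p(a), b, b)), k(p(p(p(a))), p(p(b))), b))), b)   [R5 at 1]
2. m(p(p(m(p(a), b, b))), p(p(m(p(m(p(a), b, b)), k(p(p(p(a))), p(p(b))), b))), b)  →  p(m(p(a), b, b))   [R2 at ε]
3. p(m(p(a), b, b))  →  p(a)   [R2 at 1]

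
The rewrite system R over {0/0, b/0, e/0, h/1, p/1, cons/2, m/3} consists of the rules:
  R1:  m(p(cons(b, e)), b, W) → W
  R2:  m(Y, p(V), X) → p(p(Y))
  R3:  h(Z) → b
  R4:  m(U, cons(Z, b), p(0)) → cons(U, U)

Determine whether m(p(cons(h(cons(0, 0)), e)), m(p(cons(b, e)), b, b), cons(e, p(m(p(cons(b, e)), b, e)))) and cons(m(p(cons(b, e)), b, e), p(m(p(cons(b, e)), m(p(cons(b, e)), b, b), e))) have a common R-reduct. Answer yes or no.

yes — NF(t₁) = cons(e, p(e)), NF(t₂) = cons(e, p(e))

Reduce t₁ = m(p(cons(h(cons(0, 0)), e)), m(p(cons(b, e)), b, b), cons(e, p(m(p(cons(b, e)), b, e)))):
1. m(p(cons(h(cons(0, 0)), e)), m(p(cons(b, e)), b, b), cons(e, p(m(p(cons(b, e)), b, e))))  →  m(p(cons(b, e)), m(p(cons(b, e)), b, b), cons(e, p(m(p(cons(b, e)), b, e))))   [R3 at 1.1.1]
2. m(p(cons(b, e)), m(p(cons(b, e)), b, b), cons(e, p(m(p(cons(b, e)), b, e))))  →  m(p(cons(b, e)), b, cons(e, p(m(p(cons(b, e)), b, e))))   [R1 at 2]
3. m(p(cons(b, e)), b, cons(e, p(m(p(cons(b, e)), b, e))))  →  cons(e, p(m(p(cons(b, e)), b, e)))   [R1 at ε]
4. cons(e, p(m(p(cons(b, e)), b, e)))  →  cons(e, p(e))   [R1 at 2.1]

Reduce t₂ = cons(m(p(cons(b, e)), b, e), p(m(p(cons(b, e)), m(p(cons(b, e)), b, b), e))):
1. cons(m(p(cons(b, e)), b, e), p(m(p(cons(b, e)), m(p(cons(b, e)), b, b), e)))  →  cons(e, p(m(p(cons(b, e)), m(p(cons(b, e)), b, b), e)))   [R1 at 1]
2. cons(e, p(m(p(cons(b, e)), m(p(cons(b, e)), b, b), e)))  →  cons(e, p(m(p(cons(b, e)), b, e)))   [R1 at 2.1.2]
3. cons(e, p(m(p(cons(b, e)), b, e)))  →  cons(e, p(e))   [R1 at 2.1]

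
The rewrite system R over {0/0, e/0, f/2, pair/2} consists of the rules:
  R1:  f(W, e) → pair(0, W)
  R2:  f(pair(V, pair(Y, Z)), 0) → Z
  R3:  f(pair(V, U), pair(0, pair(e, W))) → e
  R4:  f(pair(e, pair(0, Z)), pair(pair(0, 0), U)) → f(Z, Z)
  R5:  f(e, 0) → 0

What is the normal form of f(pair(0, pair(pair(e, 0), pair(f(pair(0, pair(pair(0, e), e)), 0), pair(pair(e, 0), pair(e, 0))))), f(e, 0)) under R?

1. f(pair(0, pair(pair(e, 0), pair(f(pair(0, pair(pair(0, e), e)), 0), pair(pair(e, 0), pair(e, 0))))), f(e, 0))  →  f(pair(0, pair(pair(e, 0), pair(e, pair(pair(e, 0), pair(e, 0))))), f(e, 0))   [R2 at 1.2.2.1]
2. f(pair(0, pair(pair(e, 0), pair(e, pair(pair(e, 0), pair(e, 0))))), f(e, 0))  →  f(pair(0, pair(pair(e, 0), pair(e, pair(pair(e, 0), pair(e, 0))))), 0)   [R5 at 2]
3. f(pair(0, pair(pair(e, 0), pair(e, pair(pair(e, 0), pair(e, 0))))), 0)  →  pair(e, pair(pair(e, 0), pair(e, 0)))   [R2 at ε]

pair(e, pair(pair(e, 0), pair(e, 0)))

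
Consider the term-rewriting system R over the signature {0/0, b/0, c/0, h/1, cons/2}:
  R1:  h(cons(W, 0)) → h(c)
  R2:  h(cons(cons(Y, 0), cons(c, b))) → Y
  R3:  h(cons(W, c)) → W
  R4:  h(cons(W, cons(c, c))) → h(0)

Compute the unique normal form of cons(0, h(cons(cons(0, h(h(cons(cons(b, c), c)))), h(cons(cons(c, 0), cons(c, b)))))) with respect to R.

1. cons(0, h(cons(cons(0, h(h(cons(cons(b, c), c)))), h(cons(cons(c, 0), cons(c, b))))))  →  cons(0, h(cons(cons(0, h(cons(b, c))), h(cons(cons(c, 0), cons(c, b))))))   [R3 at 2.1.1.2.1]
2. cons(0, h(cons(cons(0, h(cons(b, c))), h(cons(cons(c, 0), cons(c, b))))))  →  cons(0, h(cons(cons(0, b), h(cons(cons(c, 0), cons(c, b))))))   [R3 at 2.1.1.2]
3. cons(0, h(cons(cons(0, b), h(cons(cons(c, 0), cons(c, b))))))  →  cons(0, h(cons(cons(0, b), c)))   [R2 at 2.1.2]
4. cons(0, h(cons(cons(0, b), c)))  →  cons(0, cons(0, b))   [R3 at 2]

cons(0, cons(0, b))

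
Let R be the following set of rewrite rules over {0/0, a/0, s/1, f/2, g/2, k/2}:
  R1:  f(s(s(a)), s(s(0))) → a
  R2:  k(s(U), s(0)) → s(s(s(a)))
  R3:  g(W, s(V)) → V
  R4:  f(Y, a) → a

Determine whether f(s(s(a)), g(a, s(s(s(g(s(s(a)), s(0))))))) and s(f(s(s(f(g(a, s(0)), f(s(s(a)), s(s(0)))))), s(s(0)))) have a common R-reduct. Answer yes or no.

Reduce t₁ = f(s(s(a)), g(a, s(s(s(g(s(s(a)), s(0))))))):
1. f(s(s(a)), g(a, s(s(s(g(s(s(a)), s(0)))))))  →  f(s(s(a)), s(s(g(s(s(a)), s(0)))))   [R3 at 2]
2. f(s(s(a)), s(s(g(s(s(a)), s(0)))))  →  f(s(s(a)), s(s(0)))   [R3 at 2.1.1]
3. f(s(s(a)), s(s(0)))  →  a   [R1 at ε]

Reduce t₂ = s(f(s(s(f(g(a, s(0)), f(s(s(a)), s(s(0)))))), s(s(0)))):
1. s(f(s(s(f(g(a, s(0)), f(s(s(a)), s(s(0)))))), s(s(0))))  →  s(f(s(s(f(0, f(s(s(a)), s(s(0)))))), s(s(0))))   [R3 at 1.1.1.1.1]
2. s(f(s(s(f(0, f(s(s(a)), s(s(0)))))), s(s(0))))  →  s(f(s(s(f(0, a))), s(s(0))))   [R1 at 1.1.1.1.2]
3. s(f(s(s(f(0, a))), s(s(0))))  →  s(f(s(s(a)), s(s(0))))   [R4 at 1.1.1.1]
4. s(f(s(s(a)), s(s(0))))  →  s(a)   [R1 at 1]

no — NF(t₁) = a, NF(t₂) = s(a)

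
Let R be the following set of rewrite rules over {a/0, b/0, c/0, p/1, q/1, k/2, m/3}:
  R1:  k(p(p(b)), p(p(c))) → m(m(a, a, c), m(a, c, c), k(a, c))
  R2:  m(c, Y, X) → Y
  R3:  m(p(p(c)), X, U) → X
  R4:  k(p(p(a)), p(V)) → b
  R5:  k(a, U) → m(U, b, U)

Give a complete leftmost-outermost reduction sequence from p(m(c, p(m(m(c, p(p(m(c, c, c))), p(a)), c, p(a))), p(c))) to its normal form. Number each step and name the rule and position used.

1. p(m(c, p(m(m(c, p(p(m(c, c, c))), p(a)), c, p(a))), p(c)))  →  p(p(m(m(c, p(p(m(c, c, c))), p(a)), c, p(a))))   [R2 at 1]
2. p(p(m(m(c, p(p(m(c, c, c))), p(a)), c, p(a))))  →  p(p(m(p(p(m(c, c, c))), c, p(a))))   [R2 at 1.1.1]
3. p(p(m(p(p(m(c, c, c))), c, p(a))))  →  p(p(m(p(p(c)), c, p(a))))   [R2 at 1.1.1.1.1]
4. p(p(m(p(p(c)), c, p(a))))  →  p(p(c))   [R3 at 1.1]

p(p(c))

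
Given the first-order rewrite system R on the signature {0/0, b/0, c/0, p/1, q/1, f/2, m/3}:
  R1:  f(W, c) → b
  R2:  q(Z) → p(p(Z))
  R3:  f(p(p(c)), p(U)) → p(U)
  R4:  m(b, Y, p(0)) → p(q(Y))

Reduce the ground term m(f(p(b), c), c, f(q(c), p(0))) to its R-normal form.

p(p(p(c)))

1. m(f(p(b), c), c, f(q(c), p(0)))  →  m(b, c, f(q(c), p(0)))   [R1 at 1]
2. m(b, c, f(q(c), p(0)))  →  m(b, c, f(p(p(c)), p(0)))   [R2 at 3.1]
3. m(b, c, f(p(p(c)), p(0)))  →  m(b, c, p(0))   [R3 at 3]
4. m(b, c, p(0))  →  p(q(c))   [R4 at ε]
5. p(q(c))  →  p(p(p(c)))   [R2 at 1]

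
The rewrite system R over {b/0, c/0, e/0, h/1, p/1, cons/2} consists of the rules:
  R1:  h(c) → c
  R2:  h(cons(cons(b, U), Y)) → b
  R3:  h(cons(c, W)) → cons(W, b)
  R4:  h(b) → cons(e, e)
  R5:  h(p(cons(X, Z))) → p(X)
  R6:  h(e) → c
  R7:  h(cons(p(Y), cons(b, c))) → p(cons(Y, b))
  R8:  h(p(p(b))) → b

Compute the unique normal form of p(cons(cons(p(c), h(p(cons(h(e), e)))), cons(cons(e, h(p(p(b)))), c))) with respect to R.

1. p(cons(cons(p(c), h(p(cons(h(e), e)))), cons(cons(e, h(p(p(b)))), c)))  →  p(cons(cons(p(c), p(h(e))), cons(cons(e, h(p(p(b)))), c)))   [R5 at 1.1.2]
2. p(cons(cons(p(c), p(h(e))), cons(cons(e, h(p(p(b)))), c)))  →  p(cons(cons(p(c), p(c)), cons(cons(e, h(p(p(b)))), c)))   [R6 at 1.1.2.1]
3. p(cons(cons(p(c), p(c)), cons(cons(e, h(p(p(b)))), c)))  →  p(cons(cons(p(c), p(c)), cons(cons(e, b), c)))   [R8 at 1.2.1.2]

p(cons(cons(p(c), p(c)), cons(cons(e, b), c)))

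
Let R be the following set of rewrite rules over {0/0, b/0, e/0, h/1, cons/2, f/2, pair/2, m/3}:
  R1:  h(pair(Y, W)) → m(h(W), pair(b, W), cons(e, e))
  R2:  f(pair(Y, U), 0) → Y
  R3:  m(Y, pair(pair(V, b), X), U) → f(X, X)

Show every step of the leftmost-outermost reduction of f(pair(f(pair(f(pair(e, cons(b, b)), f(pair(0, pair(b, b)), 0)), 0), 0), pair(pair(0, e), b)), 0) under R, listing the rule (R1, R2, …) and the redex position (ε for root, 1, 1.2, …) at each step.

e

1. f(pair(f(pair(f(pair(e, cons(b, b)), f(pair(0, pair(b, b)), 0)), 0), 0), pair(pair(0, e), b)), 0)  →  f(pair(f(pair(e, cons(b, b)), f(pair(0, pair(b, b)), 0)), 0), 0)   [R2 at ε]
2. f(pair(f(pair(e, cons(b, b)), f(pair(0, pair(b, b)), 0)), 0), 0)  →  f(pair(e, cons(b, b)), f(pair(0, pair(b, b)), 0))   [R2 at ε]
3. f(pair(e, cons(b, b)), f(pair(0, pair(b, b)), 0))  →  f(pair(e, cons(b, b)), 0)   [R2 at 2]
4. f(pair(e, cons(b, b)), 0)  →  e   [R2 at ε]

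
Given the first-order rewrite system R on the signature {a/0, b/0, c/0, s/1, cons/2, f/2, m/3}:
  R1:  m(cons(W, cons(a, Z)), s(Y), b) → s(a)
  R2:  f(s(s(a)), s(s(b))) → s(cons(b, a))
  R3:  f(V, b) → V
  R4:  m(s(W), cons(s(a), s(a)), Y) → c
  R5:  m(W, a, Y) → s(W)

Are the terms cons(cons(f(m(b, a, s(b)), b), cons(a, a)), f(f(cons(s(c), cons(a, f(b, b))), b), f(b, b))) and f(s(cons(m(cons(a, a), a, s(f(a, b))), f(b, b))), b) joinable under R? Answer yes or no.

Reduce t₁ = cons(cons(f(m(b, a, s(b)), b), cons(a, a)), f(f(cons(s(c), cons(a, f(b, b))), b), f(b, b))):
1. cons(cons(f(m(b, a, s(b)), b), cons(a, a)), f(f(cons(s(c), cons(a, f(b, b))), b), f(b, b)))  →  cons(cons(m(b, a, s(b)), cons(a, a)), f(f(cons(s(c), cons(a, f(b, b))), b), f(b, b)))   [R3 at 1.1]
2. cons(cons(m(b, a, s(b)), cons(a, a)), f(f(cons(s(c), cons(a, f(b, b))), b), f(b, b)))  →  cons(cons(s(b), cons(a, a)), f(f(cons(s(c), cons(a, f(b, b))), b), f(b, b)))   [R5 at 1.1]
3. cons(cons(s(b), cons(a, a)), f(f(cons(s(c), cons(a, f(b, b))), b), f(b, b)))  →  cons(cons(s(b), cons(a, a)), f(cons(s(c), cons(a, f(b, b))), f(b, b)))   [R3 at 2.1]
4. cons(cons(s(b), cons(a, a)), f(cons(s(c), cons(a, f(b, b))), f(b, b)))  →  cons(cons(s(b), cons(a, a)), f(cons(s(c), cons(a, b)), f(b, b)))   [R3 at 2.1.2.2]
5. cons(cons(s(b), cons(a, a)), f(cons(s(c), cons(a, b)), f(b, b)))  →  cons(cons(s(b), cons(a, a)), f(cons(s(c), cons(a, b)), b))   [R3 at 2.2]
6. cons(cons(s(b), cons(a, a)), f(cons(s(c), cons(a, b)), b))  →  cons(cons(s(b), cons(a, a)), cons(s(c), cons(a, b)))   [R3 at 2]

Reduce t₂ = f(s(cons(m(cons(a, a), a, s(f(a, b))), f(b, b))), b):
1. f(s(cons(m(cons(a, a), a, s(f(a, b))), f(b, b))), b)  →  s(cons(m(cons(a, a), a, s(f(a, b))), f(b, b)))   [R3 at ε]
2. s(cons(m(cons(a, a), a, s(f(a, b))), f(b, b)))  →  s(cons(s(cons(a, a)), f(b, b)))   [R5 at 1.1]
3. s(cons(s(cons(a, a)), f(b, b)))  →  s(cons(s(cons(a, a)), b))   [R3 at 1.2]

no — NF(t₁) = cons(cons(s(b), cons(a, a)), cons(s(c), cons(a, b))), NF(t₂) = s(cons(s(cons(a, a)), b))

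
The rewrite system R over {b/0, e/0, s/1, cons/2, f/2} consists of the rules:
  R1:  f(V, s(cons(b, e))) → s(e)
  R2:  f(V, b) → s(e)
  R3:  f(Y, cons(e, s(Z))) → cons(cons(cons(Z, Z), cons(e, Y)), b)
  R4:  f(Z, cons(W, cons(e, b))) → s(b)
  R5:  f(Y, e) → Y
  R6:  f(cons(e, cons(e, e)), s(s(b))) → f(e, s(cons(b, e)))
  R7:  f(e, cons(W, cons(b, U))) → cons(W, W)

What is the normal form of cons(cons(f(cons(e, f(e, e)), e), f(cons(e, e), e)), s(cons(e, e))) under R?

cons(cons(cons(e, e), cons(e, e)), s(cons(e, e)))

1. cons(cons(f(cons(e, f(e, e)), e), f(cons(e, e), e)), s(cons(e, e)))  →  cons(cons(cons(e, f(e, e)), f(cons(e, e), e)), s(cons(e, e)))   [R5 at 1.1]
2. cons(cons(cons(e, f(e, e)), f(cons(e, e), e)), s(cons(e, e)))  →  cons(cons(cons(e, e), f(cons(e, e), e)), s(cons(e, e)))   [R5 at 1.1.2]
3. cons(cons(cons(e, e), f(cons(e, e), e)), s(cons(e, e)))  →  cons(cons(cons(e, e), cons(e, e)), s(cons(e, e)))   [R5 at 1.2]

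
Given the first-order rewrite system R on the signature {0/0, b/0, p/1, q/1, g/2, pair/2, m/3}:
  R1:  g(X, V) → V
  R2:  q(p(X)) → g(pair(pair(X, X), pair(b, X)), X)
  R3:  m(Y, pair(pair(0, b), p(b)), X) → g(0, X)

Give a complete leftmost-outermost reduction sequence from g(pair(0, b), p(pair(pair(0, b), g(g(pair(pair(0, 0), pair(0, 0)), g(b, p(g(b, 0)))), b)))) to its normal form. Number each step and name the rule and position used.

1. g(pair(0, b), p(pair(pair(0, b), g(g(pair(pair(0, 0), pair(0, 0)), g(b, p(g(b, 0)))), b))))  →  p(pair(pair(0, b), g(g(pair(pair(0, 0), pair(0, 0)), g(b, p(g(b, 0)))), b)))   [R1 at ε]
2. p(pair(pair(0, b), g(g(pair(pair(0, 0), pair(0, 0)), g(b, p(g(b, 0)))), b)))  →  p(pair(pair(0, b), b))   [R1 at 1.2]

p(pair(pair(0, b), b))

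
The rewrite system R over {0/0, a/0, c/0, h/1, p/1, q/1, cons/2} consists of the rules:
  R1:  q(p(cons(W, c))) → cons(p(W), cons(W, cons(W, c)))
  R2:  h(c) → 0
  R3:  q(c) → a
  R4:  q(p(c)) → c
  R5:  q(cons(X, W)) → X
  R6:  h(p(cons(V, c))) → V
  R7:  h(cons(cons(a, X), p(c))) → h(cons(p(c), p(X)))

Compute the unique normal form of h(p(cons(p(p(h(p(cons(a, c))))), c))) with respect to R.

p(p(a))

1. h(p(cons(p(p(h(p(cons(a, c))))), c)))  →  p(p(h(p(cons(a, c)))))   [R6 at ε]
2. p(p(h(p(cons(a, c)))))  →  p(p(a))   [R6 at 1.1]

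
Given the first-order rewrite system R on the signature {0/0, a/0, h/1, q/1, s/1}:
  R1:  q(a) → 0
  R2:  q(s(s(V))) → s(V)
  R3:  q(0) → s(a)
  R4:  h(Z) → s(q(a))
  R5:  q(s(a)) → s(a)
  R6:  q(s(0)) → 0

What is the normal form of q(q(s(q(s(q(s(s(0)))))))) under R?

1. q(q(s(q(s(q(s(s(0))))))))  →  q(q(s(q(s(s(0))))))   [R2 at 1.1.1.1.1]
2. q(q(s(q(s(s(0))))))  →  q(q(s(s(0))))   [R2 at 1.1.1]
3. q(q(s(s(0))))  →  q(s(0))   [R2 at 1]
4. q(s(0))  →  0   [R6 at ε]

0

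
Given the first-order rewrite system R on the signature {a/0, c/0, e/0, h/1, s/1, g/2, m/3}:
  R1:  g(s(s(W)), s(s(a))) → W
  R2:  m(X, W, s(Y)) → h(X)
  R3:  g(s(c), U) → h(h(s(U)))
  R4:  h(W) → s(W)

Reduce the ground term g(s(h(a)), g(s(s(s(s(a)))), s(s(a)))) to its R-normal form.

1. g(s(h(a)), g(s(s(s(s(a)))), s(s(a))))  →  g(s(s(a)), g(s(s(s(s(a)))), s(s(a))))   [R4 at 1.1]
2. g(s(s(a)), g(s(s(s(s(a)))), s(s(a))))  →  g(s(s(a)), s(s(a)))   [R1 at 2]
3. g(s(s(a)), s(s(a)))  →  a   [R1 at ε]

a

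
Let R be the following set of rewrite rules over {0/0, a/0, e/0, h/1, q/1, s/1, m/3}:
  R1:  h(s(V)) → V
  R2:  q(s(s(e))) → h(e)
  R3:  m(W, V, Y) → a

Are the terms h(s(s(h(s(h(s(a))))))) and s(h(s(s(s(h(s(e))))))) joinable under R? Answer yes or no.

no — NF(t₁) = s(a), NF(t₂) = s(s(s(e)))

Reduce t₁ = h(s(s(h(s(h(s(a))))))):
1. h(s(s(h(s(h(s(a)))))))  →  s(h(s(h(s(a)))))   [R1 at ε]
2. s(h(s(h(s(a)))))  →  s(h(s(a)))   [R1 at 1]
3. s(h(s(a)))  →  s(a)   [R1 at 1]

Reduce t₂ = s(h(s(s(s(h(s(e))))))):
1. s(h(s(s(s(h(s(e)))))))  →  s(s(s(h(s(e)))))   [R1 at 1]
2. s(s(s(h(s(e)))))  →  s(s(s(e)))   [R1 at 1.1.1]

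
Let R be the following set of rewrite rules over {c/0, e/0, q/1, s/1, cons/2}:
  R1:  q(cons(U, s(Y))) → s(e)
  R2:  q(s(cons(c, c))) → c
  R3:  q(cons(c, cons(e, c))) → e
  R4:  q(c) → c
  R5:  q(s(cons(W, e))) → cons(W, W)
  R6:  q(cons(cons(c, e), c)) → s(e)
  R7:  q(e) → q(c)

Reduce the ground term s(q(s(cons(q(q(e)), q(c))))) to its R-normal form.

1. s(q(s(cons(q(q(e)), q(c)))))  →  s(q(s(cons(q(q(c)), q(c)))))   [R7 at 1.1.1.1.1]
2. s(q(s(cons(q(q(c)), q(c)))))  →  s(q(s(cons(q(c), q(c)))))   [R4 at 1.1.1.1.1]
3. s(q(s(cons(q(c), q(c)))))  →  s(q(s(cons(c, q(c)))))   [R4 at 1.1.1.1]
4. s(q(s(cons(c, q(c)))))  →  s(q(s(cons(c, c))))   [R4 at 1.1.1.2]
5. s(q(s(cons(c, c))))  →  s(c)   [R2 at 1]

s(c)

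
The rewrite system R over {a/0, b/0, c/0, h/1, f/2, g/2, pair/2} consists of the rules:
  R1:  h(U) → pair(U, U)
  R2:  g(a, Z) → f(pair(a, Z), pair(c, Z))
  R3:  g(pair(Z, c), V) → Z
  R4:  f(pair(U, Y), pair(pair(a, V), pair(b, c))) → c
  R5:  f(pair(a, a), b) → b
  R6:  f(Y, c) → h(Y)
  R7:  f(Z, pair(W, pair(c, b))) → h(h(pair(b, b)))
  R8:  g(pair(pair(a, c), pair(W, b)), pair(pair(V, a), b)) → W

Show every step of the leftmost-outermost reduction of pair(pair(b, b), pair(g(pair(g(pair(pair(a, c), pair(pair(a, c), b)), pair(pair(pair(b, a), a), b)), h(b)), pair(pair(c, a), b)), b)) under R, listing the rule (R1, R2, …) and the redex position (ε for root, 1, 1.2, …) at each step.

1. pair(pair(b, b), pair(g(pair(g(pair(pair(a, c), pair(pair(a, c), b)), pair(pair(pair(b, a), a), b)), h(b)), pair(pair(c, a), b)), b))  →  pair(pair(b, b), pair(g(pair(pair(a, c), h(b)), pair(pair(c, a), b)), b))   [R8 at 2.1.1.1]
2. pair(pair(b, b), pair(g(pair(pair(a, c), h(b)), pair(pair(c, a), b)), b))  →  pair(pair(b, b), pair(g(pair(pair(a, c), pair(b, b)), pair(pair(c, a), b)), b))   [R1 at 2.1.1.2]
3. pair(pair(b, b), pair(g(pair(pair(a, c), pair(b, b)), pair(pair(c, a), b)), b))  →  pair(pair(b, b), pair(b, b))   [R8 at 2.1]

pair(pair(b, b), pair(b, b))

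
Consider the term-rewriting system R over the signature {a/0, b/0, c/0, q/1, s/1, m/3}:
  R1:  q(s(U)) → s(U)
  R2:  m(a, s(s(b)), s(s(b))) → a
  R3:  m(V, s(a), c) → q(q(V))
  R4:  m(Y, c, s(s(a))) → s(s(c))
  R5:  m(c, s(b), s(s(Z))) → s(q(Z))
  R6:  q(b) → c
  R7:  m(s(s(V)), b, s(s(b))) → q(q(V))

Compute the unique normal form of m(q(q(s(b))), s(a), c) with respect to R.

s(b)

1. m(q(q(s(b))), s(a), c)  →  q(q(q(q(s(b)))))   [R3 at ε]
2. q(q(q(q(s(b)))))  →  q(q(q(s(b))))   [R1 at 1.1.1]
3. q(q(q(s(b))))  →  q(q(s(b)))   [R1 at 1.1]
4. q(q(s(b)))  →  q(s(b))   [R1 at 1]
5. q(s(b))  →  s(b)   [R1 at ε]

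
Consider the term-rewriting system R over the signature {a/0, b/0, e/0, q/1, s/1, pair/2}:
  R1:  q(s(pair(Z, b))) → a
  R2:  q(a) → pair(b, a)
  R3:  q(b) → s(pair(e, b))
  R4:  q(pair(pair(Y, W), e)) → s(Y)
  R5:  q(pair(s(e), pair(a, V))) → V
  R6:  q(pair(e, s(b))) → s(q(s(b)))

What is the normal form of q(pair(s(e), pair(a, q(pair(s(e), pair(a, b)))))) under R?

b

1. q(pair(s(e), pair(a, q(pair(s(e), pair(a, b))))))  →  q(pair(s(e), pair(a, b)))   [R5 at ε]
2. q(pair(s(e), pair(a, b)))  →  b   [R5 at ε]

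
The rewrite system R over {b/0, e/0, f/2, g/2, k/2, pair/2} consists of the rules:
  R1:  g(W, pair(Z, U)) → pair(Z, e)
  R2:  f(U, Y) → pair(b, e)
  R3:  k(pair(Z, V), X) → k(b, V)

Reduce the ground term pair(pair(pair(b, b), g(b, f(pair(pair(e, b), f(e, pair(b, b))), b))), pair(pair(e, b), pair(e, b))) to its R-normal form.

1. pair(pair(pair(b, b), g(b, f(pair(pair(e, b), f(e, pair(b, b))), b))), pair(pair(e, b), pair(e, b)))  →  pair(pair(pair(b, b), g(b, pair(b, e))), pair(pair(e, b), pair(e, b)))   [R2 at 1.2.2]
2. pair(pair(pair(b, b), g(b, pair(b, e))), pair(pair(e, b), pair(e, b)))  →  pair(pair(pair(b, b), pair(b, e)), pair(pair(e, b), pair(e, b)))   [R1 at 1.2]

pair(pair(pair(b, b), pair(b, e)), pair(pair(e, b), pair(e, b)))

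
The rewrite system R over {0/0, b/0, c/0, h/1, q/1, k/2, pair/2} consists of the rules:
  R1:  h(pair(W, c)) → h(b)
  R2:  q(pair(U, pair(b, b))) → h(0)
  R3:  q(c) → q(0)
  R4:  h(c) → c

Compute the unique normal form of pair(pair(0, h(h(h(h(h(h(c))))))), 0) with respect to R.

pair(pair(0, c), 0)

1. pair(pair(0, h(h(h(h(h(h(c))))))), 0)  →  pair(pair(0, h(h(h(h(h(c)))))), 0)   [R4 at 1.2.1.1.1.1.1]
2. pair(pair(0, h(h(h(h(h(c)))))), 0)  →  pair(pair(0, h(h(h(h(c))))), 0)   [R4 at 1.2.1.1.1.1]
3. pair(pair(0, h(h(h(h(c))))), 0)  →  pair(pair(0, h(h(h(c)))), 0)   [R4 at 1.2.1.1.1]
4. pair(pair(0, h(h(h(c)))), 0)  →  pair(pair(0, h(h(c))), 0)   [R4 at 1.2.1.1]
5. pair(pair(0, h(h(c))), 0)  →  pair(pair(0, h(c)), 0)   [R4 at 1.2.1]
6. pair(pair(0, h(c)), 0)  →  pair(pair(0, c), 0)   [R4 at 1.2]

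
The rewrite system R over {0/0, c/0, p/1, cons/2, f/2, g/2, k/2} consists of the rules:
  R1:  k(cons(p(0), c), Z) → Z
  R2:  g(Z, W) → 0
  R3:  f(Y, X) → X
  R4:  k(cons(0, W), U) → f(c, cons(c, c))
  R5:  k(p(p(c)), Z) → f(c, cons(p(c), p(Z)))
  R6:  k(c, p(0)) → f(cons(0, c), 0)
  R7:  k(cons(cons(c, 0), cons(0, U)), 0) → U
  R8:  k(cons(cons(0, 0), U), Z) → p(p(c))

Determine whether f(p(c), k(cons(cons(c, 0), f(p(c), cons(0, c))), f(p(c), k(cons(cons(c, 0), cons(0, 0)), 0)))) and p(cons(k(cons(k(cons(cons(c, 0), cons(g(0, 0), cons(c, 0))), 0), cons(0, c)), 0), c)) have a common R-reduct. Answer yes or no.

Reduce t₁ = f(p(c), k(cons(cons(c, 0), f(p(c), cons(0, c))), f(p(c), k(cons(cons(c, 0), cons(0, 0)), 0)))):
1. f(p(c), k(cons(cons(c, 0), f(p(c), cons(0, c))), f(p(c), k(cons(cons(c, 0), cons(0, 0)), 0))))  →  k(cons(cons(c, 0), f(p(c), cons(0, c))), f(p(c), k(cons(cons(c, 0), cons(0, 0)), 0)))   [R3 at ε]
2. k(cons(cons(c, 0), f(p(c), cons(0, c))), f(p(c), k(cons(cons(c, 0), cons(0, 0)), 0)))  →  k(cons(cons(c, 0), cons(0, c)), f(p(c), k(cons(cons(c, 0), cons(0, 0)), 0)))   [R3 at 1.2]
3. k(cons(cons(c, 0), cons(0, c)), f(p(c), k(cons(cons(c, 0), cons(0, 0)), 0)))  →  k(cons(cons(c, 0), cons(0, c)), k(cons(cons(c, 0), cons(0, 0)), 0))   [R3 at 2]
4. k(cons(cons(c, 0), cons(0, c)), k(cons(cons(c, 0), cons(0, 0)), 0))  →  k(cons(cons(c, 0), cons(0, c)), 0)   [R7 at 2]
5. k(cons(cons(c, 0), cons(0, c)), 0)  →  c   [R7 at ε]

Reduce t₂ = p(cons(k(cons(k(cons(cons(c, 0), cons(g(0, 0), cons(c, 0))), 0), cons(0, c)), 0), c)):
1. p(cons(k(cons(k(cons(cons(c, 0), cons(g(0, 0), cons(c, 0))), 0), cons(0, c)), 0), c))  →  p(cons(k(cons(k(cons(cons(c, 0), cons(0, cons(c, 0))), 0), cons(0, c)), 0), c))   [R2 at 1.1.1.1.1.2.1]
2. p(cons(k(cons(k(cons(cons(c, 0), cons(0, cons(c, 0))), 0), cons(0, c)), 0), c))  →  p(cons(k(cons(cons(c, 0), cons(0, c)), 0), c))   [R7 at 1.1.1.1]
3. p(cons(k(cons(cons(c, 0), cons(0, c)), 0), c))  →  p(cons(c, c))   [R7 at 1.1]

no — NF(t₁) = c, NF(t₂) = p(cons(c, c))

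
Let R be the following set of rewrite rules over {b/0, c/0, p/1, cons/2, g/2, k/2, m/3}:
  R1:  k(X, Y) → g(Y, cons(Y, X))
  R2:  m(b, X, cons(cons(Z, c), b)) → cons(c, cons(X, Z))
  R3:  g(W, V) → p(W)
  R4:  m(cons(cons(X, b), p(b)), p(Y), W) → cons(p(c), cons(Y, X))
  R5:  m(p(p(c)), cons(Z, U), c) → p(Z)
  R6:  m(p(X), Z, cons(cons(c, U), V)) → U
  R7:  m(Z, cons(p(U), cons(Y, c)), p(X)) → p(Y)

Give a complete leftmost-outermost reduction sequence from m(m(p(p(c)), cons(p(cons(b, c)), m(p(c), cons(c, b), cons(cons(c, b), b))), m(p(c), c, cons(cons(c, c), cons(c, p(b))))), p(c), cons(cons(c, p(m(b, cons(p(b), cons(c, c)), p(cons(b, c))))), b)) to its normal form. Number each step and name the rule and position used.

1. m(m(p(p(c)), cons(p(cons(b, c)), m(p(c), cons(c, b), cons(cons(c, b), b))), m(p(c), c, cons(cons(c, c), cons(c, p(b))))), p(c), cons(cons(c, p(m(b, cons(p(b), cons(c, c)), p(cons(b, c))))), b))  →  m(m(p(p(c)), cons(p(cons(b, c)), b), m(p(c), c, cons(cons(c, c), cons(c, p(b))))), p(c), cons(cons(c, p(m(b, cons(p(b), cons(c, c)), p(cons(b, c))))), b))   [R6 at 1.2.2]
2. m(m(p(p(c)), cons(p(cons(b, c)), b), m(p(c), c, cons(cons(c, c), cons(c, p(b))))), p(c), cons(cons(c, p(m(b, cons(p(b), cons(c, c)), p(cons(b, c))))), b))  →  m(m(p(p(c)), cons(p(cons(b, c)), b), c), p(c), cons(cons(c, p(m(b, cons(p(b), cons(c, c)), p(cons(b, c))))), b))   [R6 at 1.3]
3. m(m(p(p(c)), cons(p(cons(b, c)), b), c), p(c), cons(cons(c, p(m(b, cons(p(b), cons(c, c)), p(cons(b, c))))), b))  →  m(p(p(cons(b, c))), p(c), cons(cons(c, p(m(b, cons(p(b), cons(c, c)), p(cons(b, c))))), b))   [R5 at 1]
4. m(p(p(cons(b, c))), p(c), cons(cons(c, p(m(b, cons(p(b), cons(c, c)), p(cons(b, c))))), b))  →  p(m(b, cons(p(b), cons(c, c)), p(cons(b, c))))   [R6 at ε]
5. p(m(b, cons(p(b), cons(c, c)), p(cons(b, c))))  →  p(p(c))   [R7 at 1]

p(p(c))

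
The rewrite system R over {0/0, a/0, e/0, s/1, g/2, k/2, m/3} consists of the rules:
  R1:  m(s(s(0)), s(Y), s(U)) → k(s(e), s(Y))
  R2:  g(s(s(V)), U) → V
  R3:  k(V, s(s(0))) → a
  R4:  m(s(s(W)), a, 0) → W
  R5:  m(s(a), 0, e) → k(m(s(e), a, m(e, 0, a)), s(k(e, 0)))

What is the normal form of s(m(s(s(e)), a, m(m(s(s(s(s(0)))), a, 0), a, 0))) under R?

s(e)

1. s(m(s(s(e)), a, m(m(s(s(s(s(0)))), a, 0), a, 0)))  →  s(m(s(s(e)), a, m(s(s(0)), a, 0)))   [R4 at 1.3.1]
2. s(m(s(s(e)), a, m(s(s(0)), a, 0)))  →  s(m(s(s(e)), a, 0))   [R4 at 1.3]
3. s(m(s(s(e)), a, 0))  →  s(e)   [R4 at 1]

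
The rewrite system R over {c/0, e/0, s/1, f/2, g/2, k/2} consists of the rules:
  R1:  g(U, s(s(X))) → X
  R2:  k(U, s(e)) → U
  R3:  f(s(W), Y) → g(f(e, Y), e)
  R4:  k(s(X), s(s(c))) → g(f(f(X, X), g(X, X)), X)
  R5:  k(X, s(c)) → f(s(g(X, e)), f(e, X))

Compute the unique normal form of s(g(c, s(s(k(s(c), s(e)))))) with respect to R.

s(s(c))

1. s(g(c, s(s(k(s(c), s(e))))))  →  s(k(s(c), s(e)))   [R1 at 1]
2. s(k(s(c), s(e)))  →  s(s(c))   [R2 at 1]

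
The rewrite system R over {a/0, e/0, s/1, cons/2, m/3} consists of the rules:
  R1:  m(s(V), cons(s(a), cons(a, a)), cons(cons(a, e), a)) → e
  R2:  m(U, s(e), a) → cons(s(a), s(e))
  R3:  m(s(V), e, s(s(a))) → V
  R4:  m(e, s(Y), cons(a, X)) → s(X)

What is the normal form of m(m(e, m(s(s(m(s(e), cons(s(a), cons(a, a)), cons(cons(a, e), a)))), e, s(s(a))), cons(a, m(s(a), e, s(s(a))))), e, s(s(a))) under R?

a

1. m(m(e, m(s(s(m(s(e), cons(s(a), cons(a, a)), cons(cons(a, e), a)))), e, s(s(a))), cons(a, m(s(a), e, s(s(a))))), e, s(s(a)))  →  m(m(e, s(m(s(e), cons(s(a), cons(a, a)), cons(cons(a, e), a))), cons(a, m(s(a), e, s(s(a))))), e, s(s(a)))   [R3 at 1.2]
2. m(m(e, s(m(s(e), cons(s(a), cons(a, a)), cons(cons(a, e), a))), cons(a, m(s(a), e, s(s(a))))), e, s(s(a)))  →  m(s(m(s(a), e, s(s(a)))), e, s(s(a)))   [R4 at 1]
3. m(s(m(s(a), e, s(s(a)))), e, s(s(a)))  →  m(s(a), e, s(s(a)))   [R3 at ε]
4. m(s(a), e, s(s(a)))  →  a   [R3 at ε]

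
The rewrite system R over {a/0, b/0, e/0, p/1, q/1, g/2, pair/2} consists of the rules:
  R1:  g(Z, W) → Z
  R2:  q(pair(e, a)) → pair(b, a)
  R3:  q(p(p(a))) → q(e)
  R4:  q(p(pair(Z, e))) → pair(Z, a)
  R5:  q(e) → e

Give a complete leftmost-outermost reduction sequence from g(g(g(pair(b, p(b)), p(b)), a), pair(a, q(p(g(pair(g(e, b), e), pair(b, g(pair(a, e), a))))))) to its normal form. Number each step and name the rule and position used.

pair(b, p(b))

1. g(g(g(pair(b, p(b)), p(b)), a), pair(a, q(p(g(pair(g(e, b), e), pair(b, g(pair(a, e), a)))))))  →  g(g(pair(b, p(b)), p(b)), a)   [R1 at ε]
2. g(g(pair(b, p(b)), p(b)), a)  →  g(pair(b, p(b)), p(b))   [R1 at ε]
3. g(pair(b, p(b)), p(b))  →  pair(b, p(b))   [R1 at ε]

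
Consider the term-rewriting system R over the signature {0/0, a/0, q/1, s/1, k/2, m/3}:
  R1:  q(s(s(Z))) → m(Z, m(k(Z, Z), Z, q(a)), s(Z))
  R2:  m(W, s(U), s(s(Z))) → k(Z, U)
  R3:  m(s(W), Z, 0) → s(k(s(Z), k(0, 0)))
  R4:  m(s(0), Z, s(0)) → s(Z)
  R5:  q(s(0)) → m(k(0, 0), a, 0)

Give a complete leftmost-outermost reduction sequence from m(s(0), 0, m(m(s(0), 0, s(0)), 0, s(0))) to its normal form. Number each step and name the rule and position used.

s(0)

1. m(s(0), 0, m(m(s(0), 0, s(0)), 0, s(0)))  →  m(s(0), 0, m(s(0), 0, s(0)))   [R4 at 3.1]
2. m(s(0), 0, m(s(0), 0, s(0)))  →  m(s(0), 0, s(0))   [R4 at 3]
3. m(s(0), 0, s(0))  →  s(0)   [R4 at ε]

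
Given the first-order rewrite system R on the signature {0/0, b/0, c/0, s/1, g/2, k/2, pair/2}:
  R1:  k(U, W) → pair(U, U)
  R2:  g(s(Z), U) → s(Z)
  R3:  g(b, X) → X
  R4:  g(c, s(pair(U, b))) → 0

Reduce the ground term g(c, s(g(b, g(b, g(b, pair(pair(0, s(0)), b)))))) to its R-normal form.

0

1. g(c, s(g(b, g(b, g(b, pair(pair(0, s(0)), b))))))  →  g(c, s(g(b, g(b, pair(pair(0, s(0)), b)))))   [R3 at 2.1]
2. g(c, s(g(b, g(b, pair(pair(0, s(0)), b)))))  →  g(c, s(g(b, pair(pair(0, s(0)), b))))   [R3 at 2.1]
3. g(c, s(g(b, pair(pair(0, s(0)), b))))  →  g(c, s(pair(pair(0, s(0)), b)))   [R3 at 2.1]
4. g(c, s(pair(pair(0, s(0)), b)))  →  0   [R4 at ε]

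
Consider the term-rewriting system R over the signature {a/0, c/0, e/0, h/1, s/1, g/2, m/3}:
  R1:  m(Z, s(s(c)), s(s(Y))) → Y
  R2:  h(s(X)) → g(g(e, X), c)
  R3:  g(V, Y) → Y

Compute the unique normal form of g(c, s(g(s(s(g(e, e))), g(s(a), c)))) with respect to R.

s(c)

1. g(c, s(g(s(s(g(e, e))), g(s(a), c))))  →  s(g(s(s(g(e, e))), g(s(a), c)))   [R3 at ε]
2. s(g(s(s(g(e, e))), g(s(a), c)))  →  s(g(s(a), c))   [R3 at 1]
3. s(g(s(a), c))  →  s(c)   [R3 at 1]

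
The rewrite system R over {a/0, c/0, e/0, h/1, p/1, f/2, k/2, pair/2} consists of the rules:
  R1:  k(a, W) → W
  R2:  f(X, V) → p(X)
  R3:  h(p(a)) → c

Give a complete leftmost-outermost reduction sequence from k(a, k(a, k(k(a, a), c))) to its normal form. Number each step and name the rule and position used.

1. k(a, k(a, k(k(a, a), c)))  →  k(a, k(k(a, a), c))   [R1 at ε]
2. k(a, k(k(a, a), c))  →  k(k(a, a), c)   [R1 at ε]
3. k(k(a, a), c)  →  k(a, c)   [R1 at 1]
4. k(a, c)  →  c   [R1 at ε]

c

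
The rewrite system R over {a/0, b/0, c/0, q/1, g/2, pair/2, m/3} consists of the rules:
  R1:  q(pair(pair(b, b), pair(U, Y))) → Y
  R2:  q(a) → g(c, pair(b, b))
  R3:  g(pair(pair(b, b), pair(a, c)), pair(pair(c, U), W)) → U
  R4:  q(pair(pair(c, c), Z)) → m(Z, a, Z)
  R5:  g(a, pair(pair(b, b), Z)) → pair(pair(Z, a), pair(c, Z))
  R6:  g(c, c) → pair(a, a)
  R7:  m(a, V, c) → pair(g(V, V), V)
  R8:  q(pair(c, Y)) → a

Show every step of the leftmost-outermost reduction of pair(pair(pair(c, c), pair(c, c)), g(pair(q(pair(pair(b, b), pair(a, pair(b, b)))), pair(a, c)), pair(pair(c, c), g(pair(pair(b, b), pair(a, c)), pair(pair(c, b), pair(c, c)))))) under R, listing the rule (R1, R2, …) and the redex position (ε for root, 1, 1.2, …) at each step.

1. pair(pair(pair(c, c), pair(c, c)), g(pair(q(pair(pair(b, b), pair(a, pair(b, b)))), pair(a, c)), pair(pair(c, c), g(pair(pair(b, b), pair(a, c)), pair(pair(c, b), pair(c, c))))))  →  pair(pair(pair(c, c), pair(c, c)), g(pair(pair(b, b), pair(a, c)), pair(pair(c, c), g(pair(pair(b, b), pair(a, c)), pair(pair(c, b), pair(c, c))))))   [R1 at 2.1.1]
2. pair(pair(pair(c, c), pair(c, c)), g(pair(pair(b, b), pair(a, c)), pair(pair(c, c), g(pair(pair(b, b), pair(a, c)), pair(pair(c, b), pair(c, c))))))  →  pair(pair(pair(c, c), pair(c, c)), c)   [R3 at 2]

pair(pair(pair(c, c), pair(c, c)), c)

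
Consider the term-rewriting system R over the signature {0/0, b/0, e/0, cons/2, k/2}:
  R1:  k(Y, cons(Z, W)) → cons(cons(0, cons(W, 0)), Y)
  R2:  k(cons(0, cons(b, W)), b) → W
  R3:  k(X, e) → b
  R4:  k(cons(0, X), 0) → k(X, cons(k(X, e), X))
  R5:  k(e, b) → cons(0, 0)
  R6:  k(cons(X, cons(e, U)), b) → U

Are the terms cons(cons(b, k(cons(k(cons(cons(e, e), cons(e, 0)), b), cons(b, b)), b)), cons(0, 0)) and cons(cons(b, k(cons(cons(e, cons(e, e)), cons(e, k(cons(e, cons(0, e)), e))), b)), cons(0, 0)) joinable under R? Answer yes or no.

Reduce t₁ = cons(cons(b, k(cons(k(cons(cons(e, e), cons(e, 0)), b), cons(b, b)), b)), cons(0, 0)):
1. cons(cons(b, k(cons(k(cons(cons(e, e), cons(e, 0)), b), cons(b, b)), b)), cons(0, 0))  →  cons(cons(b, k(cons(0, cons(b, b)), b)), cons(0, 0))   [R6 at 1.2.1.1]
2. cons(cons(b, k(cons(0, cons(b, b)), b)), cons(0, 0))  →  cons(cons(b, b), cons(0, 0))   [R2 at 1.2]

Reduce t₂ = cons(cons(b, k(cons(cons(e, cons(e, e)), cons(e, k(cons(e, cons(0, e)), e))), b)), cons(0, 0)):
1. cons(cons(b, k(cons(cons(e, cons(e, e)), cons(e, k(cons(e, cons(0, e)), e))), b)), cons(0, 0))  →  cons(cons(b, k(cons(e, cons(0, e)), e)), cons(0, 0))   [R6 at 1.2]
2. cons(cons(b, k(cons(e, cons(0, e)), e)), cons(0, 0))  →  cons(cons(b, b), cons(0, 0))   [R3 at 1.2]

yes — NF(t₁) = cons(cons(b, b), cons(0, 0)), NF(t₂) = cons(cons(b, b), cons(0, 0))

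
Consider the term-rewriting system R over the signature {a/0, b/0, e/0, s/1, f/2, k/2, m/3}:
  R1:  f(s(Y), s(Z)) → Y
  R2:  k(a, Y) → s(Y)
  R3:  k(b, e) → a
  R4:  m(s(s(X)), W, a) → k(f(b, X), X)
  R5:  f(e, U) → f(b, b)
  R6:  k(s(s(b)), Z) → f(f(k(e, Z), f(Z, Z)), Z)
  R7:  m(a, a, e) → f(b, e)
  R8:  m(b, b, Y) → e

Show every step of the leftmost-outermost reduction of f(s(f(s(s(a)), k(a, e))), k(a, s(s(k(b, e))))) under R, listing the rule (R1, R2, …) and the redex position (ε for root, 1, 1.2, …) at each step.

s(a)

1. f(s(f(s(s(a)), k(a, e))), k(a, s(s(k(b, e)))))  →  f(s(f(s(s(a)), s(e))), k(a, s(s(k(b, e)))))   [R2 at 1.1.2]
2. f(s(f(s(s(a)), s(e))), k(a, s(s(k(b, e)))))  →  f(s(s(a)), k(a, s(s(k(b, e)))))   [R1 at 1.1]
3. f(s(s(a)), k(a, s(s(k(b, e)))))  →  f(s(s(a)), s(s(s(k(b, e)))))   [R2 at 2]
4. f(s(s(a)), s(s(s(k(b, e)))))  →  s(a)   [R1 at ε]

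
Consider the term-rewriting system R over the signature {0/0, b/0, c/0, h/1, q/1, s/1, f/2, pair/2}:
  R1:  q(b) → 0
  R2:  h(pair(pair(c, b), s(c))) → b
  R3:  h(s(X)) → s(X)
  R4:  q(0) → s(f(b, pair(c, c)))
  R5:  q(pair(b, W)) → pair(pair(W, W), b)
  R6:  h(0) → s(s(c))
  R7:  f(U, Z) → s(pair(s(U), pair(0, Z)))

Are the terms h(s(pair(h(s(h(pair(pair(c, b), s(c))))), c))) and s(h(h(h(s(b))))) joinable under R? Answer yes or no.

Reduce t₁ = h(s(pair(h(s(h(pair(pair(c, b), s(c))))), c))):
1. h(s(pair(h(s(h(pair(pair(c, b), s(c))))), c)))  →  s(pair(h(s(h(pair(pair(c, b), s(c))))), c))   [R3 at ε]
2. s(pair(h(s(h(pair(pair(c, b), s(c))))), c))  →  s(pair(s(h(pair(pair(c, b), s(c)))), c))   [R3 at 1.1]
3. s(pair(s(h(pair(pair(c, b), s(c)))), c))  →  s(pair(s(b), c))   [R2 at 1.1.1]

Reduce t₂ = s(h(h(h(s(b))))):
1. s(h(h(h(s(b)))))  →  s(h(h(s(b))))   [R3 at 1.1.1]
2. s(h(h(s(b))))  →  s(h(s(b)))   [R3 at 1.1]
3. s(h(s(b)))  →  s(s(b))   [R3 at 1]

no — NF(t₁) = s(pair(s(b), c)), NF(t₂) = s(s(b))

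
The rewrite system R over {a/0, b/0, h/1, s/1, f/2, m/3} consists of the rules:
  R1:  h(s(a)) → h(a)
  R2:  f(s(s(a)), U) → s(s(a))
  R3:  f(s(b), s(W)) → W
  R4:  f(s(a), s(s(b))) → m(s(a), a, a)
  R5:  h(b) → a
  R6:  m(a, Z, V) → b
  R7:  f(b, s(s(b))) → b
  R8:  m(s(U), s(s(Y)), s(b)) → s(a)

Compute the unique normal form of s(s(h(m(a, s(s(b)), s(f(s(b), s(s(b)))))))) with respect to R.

1. s(s(h(m(a, s(s(b)), s(f(s(b), s(s(b))))))))  →  s(s(h(b)))   [R6 at 1.1.1]
2. s(s(h(b)))  →  s(s(a))   [R5 at 1.1]

s(s(a))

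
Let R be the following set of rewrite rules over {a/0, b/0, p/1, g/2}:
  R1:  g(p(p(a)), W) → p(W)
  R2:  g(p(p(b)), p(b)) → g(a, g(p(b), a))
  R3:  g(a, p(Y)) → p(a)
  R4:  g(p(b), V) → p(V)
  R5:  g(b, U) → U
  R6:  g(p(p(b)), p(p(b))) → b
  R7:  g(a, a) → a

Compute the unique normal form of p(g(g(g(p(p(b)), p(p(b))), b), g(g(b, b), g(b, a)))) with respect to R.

1. p(g(g(g(p(p(b)), p(p(b))), b), g(g(b, b), g(b, a))))  →  p(g(g(b, b), g(g(b, b), g(b, a))))   [R6 at 1.1.1]
2. p(g(g(b, b), g(g(b, b), g(b, a))))  →  p(g(b, g(g(b, b), g(b, a))))   [R5 at 1.1]
3. p(g(b, g(g(b, b), g(b, a))))  →  p(g(g(b, b), g(b, a)))   [R5 at 1]
4. p(g(g(b, b), g(b, a)))  →  p(g(b, g(b, a)))   [R5 at 1.1]
5. p(g(b, g(b, a)))  →  p(g(b, a))   [R5 at 1]
6. p(g(b, a))  →  p(a)   [R5 at 1]

p(a)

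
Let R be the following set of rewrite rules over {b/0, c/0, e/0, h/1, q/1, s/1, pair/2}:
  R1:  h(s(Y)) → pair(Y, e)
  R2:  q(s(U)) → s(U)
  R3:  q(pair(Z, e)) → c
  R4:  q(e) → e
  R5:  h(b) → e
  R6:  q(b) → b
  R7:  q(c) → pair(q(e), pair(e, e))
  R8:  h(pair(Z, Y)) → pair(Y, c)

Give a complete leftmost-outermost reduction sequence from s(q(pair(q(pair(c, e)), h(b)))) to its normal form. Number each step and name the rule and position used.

1. s(q(pair(q(pair(c, e)), h(b))))  →  s(q(pair(c, h(b))))   [R3 at 1.1.1]
2. s(q(pair(c, h(b))))  →  s(q(pair(c, e)))   [R5 at 1.1.2]
3. s(q(pair(c, e)))  →  s(c)   [R3 at 1]

s(c)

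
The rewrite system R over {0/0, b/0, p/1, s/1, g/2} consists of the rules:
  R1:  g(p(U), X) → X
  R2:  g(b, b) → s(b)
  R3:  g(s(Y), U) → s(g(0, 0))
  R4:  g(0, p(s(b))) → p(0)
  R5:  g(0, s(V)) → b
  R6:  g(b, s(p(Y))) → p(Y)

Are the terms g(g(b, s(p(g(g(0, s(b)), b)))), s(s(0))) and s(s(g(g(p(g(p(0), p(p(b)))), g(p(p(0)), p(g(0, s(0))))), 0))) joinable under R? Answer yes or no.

yes — NF(t₁) = s(s(0)), NF(t₂) = s(s(0))

Reduce t₁ = g(g(b, s(p(g(g(0, s(b)), b)))), s(s(0))):
1. g(g(b, s(p(g(g(0, s(b)), b)))), s(s(0)))  →  g(p(g(g(0, s(b)), b)), s(s(0)))   [R6 at 1]
2. g(p(g(g(0, s(b)), b)), s(s(0)))  →  s(s(0))   [R1 at ε]

Reduce t₂ = s(s(g(g(p(g(p(0), p(p(b)))), g(p(p(0)), p(g(0, s(0))))), 0))):
1. s(s(g(g(p(g(p(0), p(p(b)))), g(p(p(0)), p(g(0, s(0))))), 0)))  →  s(s(g(g(p(p(0)), p(g(0, s(0)))), 0)))   [R1 at 1.1.1]
2. s(s(g(g(p(p(0)), p(g(0, s(0)))), 0)))  →  s(s(g(p(g(0, s(0))), 0)))   [R1 at 1.1.1]
3. s(s(g(p(g(0, s(0))), 0)))  →  s(s(0))   [R1 at 1.1]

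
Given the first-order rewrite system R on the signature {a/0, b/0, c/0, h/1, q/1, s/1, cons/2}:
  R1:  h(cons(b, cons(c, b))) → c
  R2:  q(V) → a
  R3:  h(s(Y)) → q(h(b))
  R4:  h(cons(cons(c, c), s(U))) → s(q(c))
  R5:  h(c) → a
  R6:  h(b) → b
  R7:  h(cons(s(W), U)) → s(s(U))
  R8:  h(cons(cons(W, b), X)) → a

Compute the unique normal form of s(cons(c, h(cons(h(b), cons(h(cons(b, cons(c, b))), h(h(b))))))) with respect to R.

1. s(cons(c, h(cons(h(b), cons(h(cons(b, cons(c, b))), h(h(b)))))))  →  s(cons(c, h(cons(b, cons(h(cons(b, cons(c, b))), h(h(b)))))))   [R6 at 1.2.1.1]
2. s(cons(c, h(cons(b, cons(h(cons(b, cons(c, b))), h(h(b)))))))  →  s(cons(c, h(cons(b, cons(c, h(h(b)))))))   [R1 at 1.2.1.2.1]
3. s(cons(c, h(cons(b, cons(c, h(h(b)))))))  →  s(cons(c, h(cons(b, cons(c, h(b))))))   [R6 at 1.2.1.2.2.1]
4. s(cons(c, h(cons(b, cons(c, h(b))))))  →  s(cons(c, h(cons(b, cons(c, b)))))   [R6 at 1.2.1.2.2]
5. s(cons(c, h(cons(b, cons(c, b)))))  →  s(cons(c, c))   [R1 at 1.2]

s(cons(c, c))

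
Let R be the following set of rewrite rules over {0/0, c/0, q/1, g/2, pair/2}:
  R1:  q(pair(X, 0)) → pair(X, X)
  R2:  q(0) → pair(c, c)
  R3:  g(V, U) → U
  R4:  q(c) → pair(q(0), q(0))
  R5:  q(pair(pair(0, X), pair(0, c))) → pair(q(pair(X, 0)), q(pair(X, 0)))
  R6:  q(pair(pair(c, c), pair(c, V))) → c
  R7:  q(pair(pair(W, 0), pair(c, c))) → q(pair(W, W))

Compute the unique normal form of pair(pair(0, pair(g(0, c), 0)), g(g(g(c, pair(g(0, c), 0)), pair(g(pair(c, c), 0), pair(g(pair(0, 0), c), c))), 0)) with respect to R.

pair(pair(0, pair(c, 0)), 0)

1. pair(pair(0, pair(g(0, c), 0)), g(g(g(c, pair(g(0, c), 0)), pair(g(pair(c, c), 0), pair(g(pair(0, 0), c), c))), 0))  →  pair(pair(0, pair(c, 0)), g(g(g(c, pair(g(0, c), 0)), pair(g(pair(c, c), 0), pair(g(pair(0, 0), c), c))), 0))   [R3 at 1.2.1]
2. pair(pair(0, pair(c, 0)), g(g(g(c, pair(g(0, c), 0)), pair(g(pair(c, c), 0), pair(g(pair(0, 0), c), c))), 0))  →  pair(pair(0, pair(c, 0)), 0)   [R3 at 2]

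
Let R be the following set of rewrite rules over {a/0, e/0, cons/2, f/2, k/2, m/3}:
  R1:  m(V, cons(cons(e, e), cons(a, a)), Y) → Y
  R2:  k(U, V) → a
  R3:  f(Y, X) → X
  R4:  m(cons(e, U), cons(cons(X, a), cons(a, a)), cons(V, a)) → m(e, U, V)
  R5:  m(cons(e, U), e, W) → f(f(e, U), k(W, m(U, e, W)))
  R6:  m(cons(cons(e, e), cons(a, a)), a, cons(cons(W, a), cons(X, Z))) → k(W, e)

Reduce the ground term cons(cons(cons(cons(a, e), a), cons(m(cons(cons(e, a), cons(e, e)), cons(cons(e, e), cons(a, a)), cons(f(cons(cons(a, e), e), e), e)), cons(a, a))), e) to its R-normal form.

cons(cons(cons(cons(a, e), a), cons(cons(e, e), cons(a, a))), e)

1. cons(cons(cons(cons(a, e), a), cons(m(cons(cons(e, a), cons(e, e)), cons(cons(e, e), cons(a, a)), cons(f(cons(cons(a, e), e), e), e)), cons(a, a))), e)  →  cons(cons(cons(cons(a, e), a), cons(cons(f(cons(cons(a, e), e), e), e), cons(a, a))), e)   [R1 at 1.2.1]
2. cons(cons(cons(cons(a, e), a), cons(cons(f(cons(cons(a, e), e), e), e), cons(a, a))), e)  →  cons(cons(cons(cons(a, e), a), cons(cons(e, e), cons(a, a))), e)   [R3 at 1.2.1.1]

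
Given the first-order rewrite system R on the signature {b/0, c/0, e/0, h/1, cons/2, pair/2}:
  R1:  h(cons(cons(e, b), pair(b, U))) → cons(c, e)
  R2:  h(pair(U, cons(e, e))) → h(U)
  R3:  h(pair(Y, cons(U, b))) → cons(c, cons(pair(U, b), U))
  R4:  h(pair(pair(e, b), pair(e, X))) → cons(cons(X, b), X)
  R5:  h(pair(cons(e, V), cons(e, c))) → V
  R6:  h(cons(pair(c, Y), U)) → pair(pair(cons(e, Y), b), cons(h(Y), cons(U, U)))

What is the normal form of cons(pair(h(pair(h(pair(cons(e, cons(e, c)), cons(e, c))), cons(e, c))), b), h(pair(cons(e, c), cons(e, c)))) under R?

cons(pair(c, b), c)

1. cons(pair(h(pair(h(pair(cons(e, cons(e, c)), cons(e, c))), cons(e, c))), b), h(pair(cons(e, c), cons(e, c))))  →  cons(pair(h(pair(cons(e, c), cons(e, c))), b), h(pair(cons(e, c), cons(e, c))))   [R5 at 1.1.1.1]
2. cons(pair(h(pair(cons(e, c), cons(e, c))), b), h(pair(cons(e, c), cons(e, c))))  →  cons(pair(c, b), h(pair(cons(e, c), cons(e, c))))   [R5 at 1.1]
3. cons(pair(c, b), h(pair(cons(e, c), cons(e, c))))  →  cons(pair(c, b), c)   [R5 at 2]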